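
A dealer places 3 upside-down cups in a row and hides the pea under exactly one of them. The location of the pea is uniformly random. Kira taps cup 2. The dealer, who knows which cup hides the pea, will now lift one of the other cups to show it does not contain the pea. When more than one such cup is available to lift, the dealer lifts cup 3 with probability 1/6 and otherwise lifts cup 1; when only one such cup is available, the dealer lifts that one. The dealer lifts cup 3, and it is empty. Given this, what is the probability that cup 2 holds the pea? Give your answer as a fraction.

Condition on the true location of the pea.
If it is under cup 1 (prior 1/3): only cup 3 is available, probability 1; weight (1/3)·1 = 1/3.
If it is under cup 2 (prior 1/3): cup 3 is available, opened with probability 1/6; weight (1/3)·(1/6) = 1/18.
If it is under cup 3 (prior 1/3): the dealer opened cup 3, so this case is ruled out; weight (1/3)·0 = 0.
The weights sum to 7/18.
So P(the pea under cup 2 | the dealer opened cup 3) = (1/18) / (7/18) = 1/7.

1/7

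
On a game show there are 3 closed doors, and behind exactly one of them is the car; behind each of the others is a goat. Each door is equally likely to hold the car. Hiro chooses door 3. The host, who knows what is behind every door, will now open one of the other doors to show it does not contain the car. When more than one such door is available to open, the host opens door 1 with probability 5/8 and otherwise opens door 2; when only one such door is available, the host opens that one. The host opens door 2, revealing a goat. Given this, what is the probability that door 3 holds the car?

Consider each possible location of the car in turn.
If it is behind door 1 (prior 1/3): only door 2 is available, probability 1; weight (1/3)·1 = 1/3.
If it is behind door 2 (prior 1/3): the host opened door 2, so this case is ruled out; weight (1/3)·0 = 0.
If it is behind door 3 (prior 1/3): door 1 is available but not opened, probability 3/8; weight (1/3)·(3/8) = 1/8.
The weights sum to 11/24.
So P(the car behind door 3 | the host opened door 2) = (1/8) / (11/24) = 3/11.

3/11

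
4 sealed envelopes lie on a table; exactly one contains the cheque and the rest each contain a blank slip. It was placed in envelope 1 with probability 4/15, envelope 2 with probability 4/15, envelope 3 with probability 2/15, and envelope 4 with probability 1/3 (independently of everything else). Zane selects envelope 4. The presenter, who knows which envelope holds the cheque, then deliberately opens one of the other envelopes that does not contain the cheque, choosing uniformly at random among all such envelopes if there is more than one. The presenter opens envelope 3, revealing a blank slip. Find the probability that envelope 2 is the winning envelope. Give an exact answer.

6/17

Condition on the true location of the cheque.
If it is in either of envelopes 1 and 2 (prior 4/15 each): the presenter has 2 equally likely choices, so probability 1/2; weight (4/15)·(1/2) = 2/15 each.
If it is in envelope 3 (prior 2/15): the presenter opened envelope 3, so this case is ruled out; weight (2/15)·0 = 0.
If it is in envelope 4 (prior 1/3): the presenter has 3 equally likely choices, so probability 1/3; weight (1/3)·(1/3) = 1/9.
The weights sum to 17/45.
So P(the cheque in envelope 2 | the presenter opened envelope 3) = (2/15) / (17/45) = 6/17.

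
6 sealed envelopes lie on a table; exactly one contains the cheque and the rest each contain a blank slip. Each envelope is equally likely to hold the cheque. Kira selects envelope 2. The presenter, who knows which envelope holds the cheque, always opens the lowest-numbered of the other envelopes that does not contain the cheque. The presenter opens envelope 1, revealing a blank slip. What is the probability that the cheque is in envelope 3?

1/5

Apply Bayes' rule, conditioning on where the cheque actually is.
If it is in envelope 1 (prior 1/6): the presenter opened envelope 1, so this case is ruled out; weight (1/6)·0 = 0.
If it is in any of envelopes 2, 3, 4, 5, and 6 (prior 1/6 each): envelope 1 is the lowest-numbered option available, probability 1; weight (1/6)·1 = 1/6 each.
The weights sum to 5/6.
So P(the cheque in envelope 3 | the presenter opened envelope 1) = (1/6) / (5/6) = 1/5.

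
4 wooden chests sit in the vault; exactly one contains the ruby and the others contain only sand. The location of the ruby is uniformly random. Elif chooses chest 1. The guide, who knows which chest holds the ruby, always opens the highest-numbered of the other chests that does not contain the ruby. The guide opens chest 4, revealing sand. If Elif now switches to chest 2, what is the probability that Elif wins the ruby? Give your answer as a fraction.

Consider each possible location of the ruby in turn.
If it is in any of chests 1, 2, and 3 (prior 1/4 each): chest 4 is the highest-numbered option available, probability 1; weight (1/4)·1 = 1/4 each.
If it is in chest 4 (prior 1/4): the guide opened chest 4, so this case is ruled out; weight (1/4)·0 = 0.
The weights sum to 3/4.
So P(the ruby in chest 2 | the guide opened chest 4) = (1/4) / (3/4) = 1/3.

1/3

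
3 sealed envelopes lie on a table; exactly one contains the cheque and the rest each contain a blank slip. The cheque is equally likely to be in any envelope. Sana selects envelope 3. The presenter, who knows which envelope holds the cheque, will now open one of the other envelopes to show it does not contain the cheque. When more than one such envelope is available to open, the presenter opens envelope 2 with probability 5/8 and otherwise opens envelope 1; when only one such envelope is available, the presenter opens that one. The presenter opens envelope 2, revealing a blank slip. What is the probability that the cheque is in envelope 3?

Consider each possible location of the cheque in turn.
If it is in envelope 1 (prior 1/3): only envelope 2 is available, probability 1; weight (1/3)·1 = 1/3.
If it is in envelope 2 (prior 1/3): the presenter opened envelope 2, so this case is ruled out; weight (1/3)·0 = 0.
If it is in envelope 3 (prior 1/3): envelope 2 is available, opened with probability 5/8; weight (1/3)·(5/8) = 5/24.
The weights sum to 13/24.
So P(the cheque in envelope 3 | the presenter opened envelope 2) = (5/24) / (13/24) = 5/13.

5/13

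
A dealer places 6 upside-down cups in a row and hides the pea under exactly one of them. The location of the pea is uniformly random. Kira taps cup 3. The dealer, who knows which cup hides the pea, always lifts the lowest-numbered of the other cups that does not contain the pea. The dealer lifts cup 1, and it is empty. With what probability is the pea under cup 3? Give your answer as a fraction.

Apply Bayes' rule, conditioning on where the pea actually is.
If it is under cup 1 (prior 1/6): the dealer opened cup 1, so this case is ruled out; weight (1/6)·0 = 0.
If it is under any of cups 2, 3, 4, 5, and 6 (prior 1/6 each): cup 1 is the lowest-numbered option available, probability 1; weight (1/6)·1 = 1/6 each.
The weights sum to 5/6.
So P(the pea under cup 3 | the dealer opened cup 1) = (1/6) / (5/6) = 1/5.

1/5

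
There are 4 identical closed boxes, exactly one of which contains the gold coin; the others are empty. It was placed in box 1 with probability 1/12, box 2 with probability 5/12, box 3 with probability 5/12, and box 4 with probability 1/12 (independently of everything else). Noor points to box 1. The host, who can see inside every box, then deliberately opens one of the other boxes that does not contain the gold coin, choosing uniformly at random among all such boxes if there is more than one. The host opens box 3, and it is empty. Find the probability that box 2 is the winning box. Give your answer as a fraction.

Consider each possible location of the gold coin in turn.
If it is in box 1 (prior 1/12): the host has 3 equally likely choices, so probability 1/3; weight (1/12)·(1/3) = 1/36.
If it is in box 2 (prior 5/12): the host has 2 equally likely choices, so probability 1/2; weight (5/12)·(1/2) = 5/24.
If it is in box 3 (prior 5/12): the host opened box 3, so this case is ruled out; weight (5/12)·0 = 0.
If it is in box 4 (prior 1/12): the host has 2 equally likely choices, so probability 1/2; weight (1/12)·(1/2) = 1/24.
The weights sum to 5/18.
So P(the gold coin in box 2 | the host opened box 3) = (5/24) / (5/18) = 3/4.

3/4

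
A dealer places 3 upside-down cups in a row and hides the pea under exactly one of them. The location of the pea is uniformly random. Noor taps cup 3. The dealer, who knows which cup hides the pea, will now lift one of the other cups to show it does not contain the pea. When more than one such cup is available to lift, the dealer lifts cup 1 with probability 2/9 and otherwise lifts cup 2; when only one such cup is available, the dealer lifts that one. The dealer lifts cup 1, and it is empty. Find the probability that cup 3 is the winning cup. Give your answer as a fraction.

2/11

Apply Bayes' rule, conditioning on where the pea actually is.
If it is under cup 1 (prior 1/3): the dealer opened cup 1, so this case is ruled out; weight (1/3)·0 = 0.
If it is under cup 2 (prior 1/3): only cup 1 is available, probability 1; weight (1/3)·1 = 1/3.
If it is under cup 3 (prior 1/3): cup 1 is available, opened with probability 2/9; weight (1/3)·(2/9) = 2/27.
The weights sum to 11/27.
So P(the pea under cup 3 | the dealer opened cup 1) = (2/27) / (11/27) = 2/11.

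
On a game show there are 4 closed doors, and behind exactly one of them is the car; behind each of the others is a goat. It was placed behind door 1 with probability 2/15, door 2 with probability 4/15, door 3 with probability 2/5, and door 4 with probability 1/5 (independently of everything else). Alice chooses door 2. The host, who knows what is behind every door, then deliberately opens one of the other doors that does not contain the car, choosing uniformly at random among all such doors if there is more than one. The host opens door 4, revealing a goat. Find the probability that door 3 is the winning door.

9/16

Condition on the true location of the car.
If it is behind door 1 (prior 2/15): the host has 2 equally likely choices, so probability 1/2; weight (2/15)·(1/2) = 1/15.
If it is behind door 2 (prior 4/15): the host has 3 equally likely choices, so probability 1/3; weight (4/15)·(1/3) = 4/45.
If it is behind door 3 (prior 2/5): the host has 2 equally likely choices, so probability 1/2; weight (2/5)·(1/2) = 1/5.
If it is behind door 4 (prior 1/5): the host opened door 4, so this case is ruled out; weight (1/5)·0 = 0.
The weights sum to 16/45.
So P(the car behind door 3 | the host opened door 4) = (1/5) / (16/45) = 9/16.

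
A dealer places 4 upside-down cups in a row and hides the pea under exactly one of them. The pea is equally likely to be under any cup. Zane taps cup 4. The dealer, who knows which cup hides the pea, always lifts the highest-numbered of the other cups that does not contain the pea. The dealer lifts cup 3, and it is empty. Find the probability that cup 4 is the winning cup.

1/3

Condition on the true location of the pea.
If it is under any of cups 1, 2, and 4 (prior 1/4 each): cup 3 is the highest-numbered option available, probability 1; weight (1/4)·1 = 1/4 each.
If it is under cup 3 (prior 1/4): the dealer opened cup 3, so this case is ruled out; weight (1/4)·0 = 0.
The weights sum to 3/4.
So P(the pea under cup 4 | the dealer opened cup 3) = (1/4) / (3/4) = 1/3.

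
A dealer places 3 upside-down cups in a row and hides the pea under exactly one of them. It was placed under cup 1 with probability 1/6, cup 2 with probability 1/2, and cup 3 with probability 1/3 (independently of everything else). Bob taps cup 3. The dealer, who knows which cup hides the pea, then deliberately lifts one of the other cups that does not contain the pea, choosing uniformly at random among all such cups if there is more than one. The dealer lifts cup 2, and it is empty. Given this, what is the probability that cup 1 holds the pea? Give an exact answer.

1/2

Condition on the true location of the pea.
If it is under cup 1 (prior 1/6): the dealer has no choice, probability 1; weight (1/6)·1 = 1/6.
If it is under cup 2 (prior 1/2): the dealer opened cup 2, so this case is ruled out; weight (1/2)·0 = 0.
If it is under cup 3 (prior 1/3): the dealer has 2 equally likely choices, so probability 1/2; weight (1/3)·(1/2) = 1/6.
The weights sum to 1/3.
So P(the pea under cup 1 | the dealer opened cup 2) = (1/6) / (1/3) = 1/2.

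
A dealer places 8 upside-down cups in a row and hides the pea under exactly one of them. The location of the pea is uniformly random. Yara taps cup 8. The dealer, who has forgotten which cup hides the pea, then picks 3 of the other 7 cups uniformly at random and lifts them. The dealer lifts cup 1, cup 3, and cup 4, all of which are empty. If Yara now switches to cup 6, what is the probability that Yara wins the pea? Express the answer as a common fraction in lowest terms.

1/5

Apply Bayes' rule, conditioning on where the pea actually is.
If it is under any of cups 1, 3, and 4 (prior 1/8 each): that cup was opened and seen not to hold the prize — ruled out; weight (1/8)·0 = 0 each.
If it is under any of cups 2, 5, 6, 7, and 8 (prior 1/8 each): the dealer picks exactly this set with probability 1/35 regardless, and none is the prize; weight (1/8)·(1/35) = 1/280 each.
The weights sum to 1/56.
So P(the pea under cup 6 | the dealer opened cup 1, cup 3, and cup 4) = (1/280) / (1/56) = 1/5.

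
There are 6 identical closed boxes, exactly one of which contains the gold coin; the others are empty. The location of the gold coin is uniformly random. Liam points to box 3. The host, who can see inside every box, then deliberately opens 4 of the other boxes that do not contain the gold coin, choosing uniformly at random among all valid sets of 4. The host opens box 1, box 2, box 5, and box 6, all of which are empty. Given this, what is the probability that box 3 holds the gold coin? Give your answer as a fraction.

1/6

Consider each possible location of the gold coin in turn.
If it is in any of boxes 1, 2, 5, and 6 (prior 1/6 each): that box was opened and seen not to hold the prize — ruled out; weight (1/6)·0 = 0 each.
If it is in box 3 (prior 1/6): the host has 5 equally likely choices, so probability 1/5; weight (1/6)·(1/5) = 1/30.
If it is in box 4 (prior 1/6): the host has no choice, probability 1; weight (1/6)·1 = 1/6.
The weights sum to 1/5.
So P(the gold coin in box 3 | the host opened box 1, box 2, box 5, and box 6) = (1/30) / (1/5) = 1/6.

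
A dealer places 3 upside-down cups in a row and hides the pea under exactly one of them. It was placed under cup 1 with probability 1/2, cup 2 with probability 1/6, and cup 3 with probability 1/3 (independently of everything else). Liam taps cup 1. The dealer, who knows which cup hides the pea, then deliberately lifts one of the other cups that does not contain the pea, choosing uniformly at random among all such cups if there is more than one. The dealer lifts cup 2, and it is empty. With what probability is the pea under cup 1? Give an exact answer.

Condition on the true location of the pea.
If it is under cup 1 (prior 1/2): the dealer has 2 equally likely choices, so probability 1/2; weight (1/2)·(1/2) = 1/4.
If it is under cup 2 (prior 1/6): the dealer opened cup 2, so this case is ruled out; weight (1/6)·0 = 0.
If it is under cup 3 (prior 1/3): the dealer has no choice, probability 1; weight (1/3)·1 = 1/3.
The weights sum to 7/12.
So P(the pea under cup 1 | the dealer opened cup 2) = (1/4) / (7/12) = 3/7.

3/7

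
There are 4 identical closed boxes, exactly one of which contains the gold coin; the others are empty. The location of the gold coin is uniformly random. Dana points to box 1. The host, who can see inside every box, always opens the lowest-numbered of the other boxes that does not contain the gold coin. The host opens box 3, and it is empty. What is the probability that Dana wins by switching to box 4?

Consider each possible location of the gold coin in turn.
If it is in either of boxes 1 and 4 (prior 1/4 each): the host would have opened box 2 instead, probability 0; weight (1/4)·0 = 0 each.
If it is in box 2 (prior 1/4): box 3 is the lowest-numbered option available, probability 1; weight (1/4)·1 = 1/4.
If it is in box 3 (prior 1/4): the host opened box 3, so this case is ruled out; weight (1/4)·0 = 0.
The weights sum to 1/4.
So P(the gold coin in box 4 | the host opened box 3) = 0 / (1/4) = 0.

0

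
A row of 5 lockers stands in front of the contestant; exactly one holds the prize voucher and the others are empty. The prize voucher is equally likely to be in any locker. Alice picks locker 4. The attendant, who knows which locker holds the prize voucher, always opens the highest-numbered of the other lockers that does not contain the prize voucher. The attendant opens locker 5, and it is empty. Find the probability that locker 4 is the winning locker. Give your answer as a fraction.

Apply Bayes' rule, conditioning on where the prize voucher actually is.
If it is in any of lockers 1, 2, 3, and 4 (prior 1/5 each): locker 5 is the highest-numbered option available, probability 1; weight (1/5)·1 = 1/5 each.
If it is in locker 5 (prior 1/5): the attendant opened locker 5, so this case is ruled out; weight (1/5)·0 = 0.
The weights sum to 4/5.
So P(the prize voucher in locker 4 | the attendant opened locker 5) = (1/5) / (4/5) = 1/4.

1/4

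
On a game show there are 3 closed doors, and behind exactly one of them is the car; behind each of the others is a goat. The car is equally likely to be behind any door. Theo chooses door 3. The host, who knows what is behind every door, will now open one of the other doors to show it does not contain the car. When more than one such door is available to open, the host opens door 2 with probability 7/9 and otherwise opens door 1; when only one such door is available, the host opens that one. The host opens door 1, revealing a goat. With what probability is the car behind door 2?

9/11

Condition on the true location of the car.
If it is behind door 1 (prior 1/3): the host opened door 1, so this case is ruled out; weight (1/3)·0 = 0.
If it is behind door 2 (prior 1/3): only door 1 is available, probability 1; weight (1/3)·1 = 1/3.
If it is behind door 3 (prior 1/3): door 2 is available but not opened, probability 2/9; weight (1/3)·(2/9) = 2/27.
The weights sum to 11/27.
So P(the car behind door 2 | the host opened door 1) = (1/3) / (11/27) = 9/11.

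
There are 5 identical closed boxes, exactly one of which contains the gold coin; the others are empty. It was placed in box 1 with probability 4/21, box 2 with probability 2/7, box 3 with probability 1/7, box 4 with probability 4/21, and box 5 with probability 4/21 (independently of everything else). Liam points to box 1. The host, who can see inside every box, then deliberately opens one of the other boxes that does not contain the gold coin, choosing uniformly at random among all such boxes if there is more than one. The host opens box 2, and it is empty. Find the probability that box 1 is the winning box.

3/14

Consider each possible location of the gold coin in turn.
If it is in box 1 (prior 4/21): the host has 4 equally likely choices, so probability 1/4; weight (4/21)·(1/4) = 1/21.
If it is in box 2 (prior 2/7): the host opened box 2, so this case is ruled out; weight (2/7)·0 = 0.
If it is in box 3 (prior 1/7): the host has 3 equally likely choices, so probability 1/3; weight (1/7)·(1/3) = 1/21.
If it is in either of boxes 4 and 5 (prior 4/21 each): the host has 3 equally likely choices, so probability 1/3; weight (4/21)·(1/3) = 4/63 each.
The weights sum to 2/9.
So P(the gold coin in box 1 | the host opened box 2) = (1/21) / (2/9) = 3/14.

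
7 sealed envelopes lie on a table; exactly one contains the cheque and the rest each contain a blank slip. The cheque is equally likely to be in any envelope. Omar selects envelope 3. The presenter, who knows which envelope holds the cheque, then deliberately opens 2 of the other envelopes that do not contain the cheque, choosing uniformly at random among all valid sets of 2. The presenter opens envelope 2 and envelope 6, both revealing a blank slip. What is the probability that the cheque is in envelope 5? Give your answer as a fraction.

Condition on the true location of the cheque.
If it is in any of envelopes 1, 4, 5, and 7 (prior 1/7 each): the presenter has 10 equally likely choices, so probability 1/10; weight (1/7)·(1/10) = 1/70 each.
If it is in either of envelopes 2 and 6 (prior 1/7 each): that envelope was opened and seen not to hold the prize — ruled out; weight (1/7)·0 = 0 each.
If it is in envelope 3 (prior 1/7): the presenter has 15 equally likely choices, so probability 1/15; weight (1/7)·(1/15) = 1/105.
The weights sum to 1/15.
So P(the cheque in envelope 5 | the presenter opened envelope 2 and envelope 6) = (1/70) / (1/15) = 3/14.

3/14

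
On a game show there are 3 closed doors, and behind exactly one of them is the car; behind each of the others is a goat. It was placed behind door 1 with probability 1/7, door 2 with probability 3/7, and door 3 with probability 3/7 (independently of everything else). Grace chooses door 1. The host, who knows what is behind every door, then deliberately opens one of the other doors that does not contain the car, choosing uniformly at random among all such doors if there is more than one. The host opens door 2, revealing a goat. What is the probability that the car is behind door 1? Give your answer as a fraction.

1/7

Consider each possible location of the car in turn.
If it is behind door 1 (prior 1/7): the host has 2 equally likely choices, so probability 1/2; weight (1/7)·(1/2) = 1/14.
If it is behind door 2 (prior 3/7): the host opened door 2, so this case is ruled out; weight (3/7)·0 = 0.
If it is behind door 3 (prior 3/7): the host has no choice, probability 1; weight (3/7)·1 = 3/7.
The weights sum to 1/2.
So P(the car behind door 1 | the host opened door 2) = (1/14) / (1/2) = 1/7.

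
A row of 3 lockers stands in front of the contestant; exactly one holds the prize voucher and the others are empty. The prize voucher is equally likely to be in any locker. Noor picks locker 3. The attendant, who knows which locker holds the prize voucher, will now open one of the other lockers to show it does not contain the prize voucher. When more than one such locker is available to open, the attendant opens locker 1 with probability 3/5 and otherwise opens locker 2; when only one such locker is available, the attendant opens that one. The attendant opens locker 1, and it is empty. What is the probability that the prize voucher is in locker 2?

Condition on the true location of the prize voucher.
If it is in locker 1 (prior 1/3): the attendant opened locker 1, so this case is ruled out; weight (1/3)·0 = 0.
If it is in locker 2 (prior 1/3): only locker 1 is available, probability 1; weight (1/3)·1 = 1/3.
If it is in locker 3 (prior 1/3): locker 1 is available, opened with probability 3/5; weight (1/3)·(3/5) = 1/5.
The weights sum to 8/15.
So P(the prize voucher in locker 2 | the attendant opened locker 1) = (1/3) / (8/15) = 5/8.

5/8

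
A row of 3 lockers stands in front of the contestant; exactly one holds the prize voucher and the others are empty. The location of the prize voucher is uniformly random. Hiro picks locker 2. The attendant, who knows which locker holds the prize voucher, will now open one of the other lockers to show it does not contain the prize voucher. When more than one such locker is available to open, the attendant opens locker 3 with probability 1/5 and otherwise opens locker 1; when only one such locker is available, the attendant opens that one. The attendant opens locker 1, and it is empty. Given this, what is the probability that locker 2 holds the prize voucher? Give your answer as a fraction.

Apply Bayes' rule, conditioning on where the prize voucher actually is.
If it is in locker 1 (prior 1/3): the attendant opened locker 1, so this case is ruled out; weight (1/3)·0 = 0.
If it is in locker 2 (prior 1/3): locker 3 is available but not opened, probability 4/5; weight (1/3)·(4/5) = 4/15.
If it is in locker 3 (prior 1/3): only locker 1 is available, probability 1; weight (1/3)·1 = 1/3.
The weights sum to 3/5.
So P(the prize voucher in locker 2 | the attendant opened locker 1) = (4/15) / (3/5) = 4/9.

4/9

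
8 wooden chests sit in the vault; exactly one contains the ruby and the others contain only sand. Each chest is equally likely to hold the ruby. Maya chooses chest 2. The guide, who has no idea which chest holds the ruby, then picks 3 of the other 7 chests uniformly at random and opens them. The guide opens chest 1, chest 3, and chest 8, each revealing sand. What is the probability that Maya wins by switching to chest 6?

1/5

Because the guide chose which chests to open without knowing where the ruby is, the choice is independent of the prize location. Learning that none of the 3 opened chests holds the ruby simply rules out those 3 locations and leaves the remaining 5 chests still equally likely by symmetry.
So P(the ruby in chest 6) = 1/5.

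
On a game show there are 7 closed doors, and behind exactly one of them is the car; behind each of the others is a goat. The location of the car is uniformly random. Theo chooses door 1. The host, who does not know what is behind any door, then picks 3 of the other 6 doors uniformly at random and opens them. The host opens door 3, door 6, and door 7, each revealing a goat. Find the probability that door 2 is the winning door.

Apply Bayes' rule, conditioning on where the car actually is.
If it is behind any of doors 1, 2, 4, and 5 (prior 1/7 each): the host picks exactly this set with probability 1/20 regardless, and none is the prize; weight (1/7)·(1/20) = 1/140 each.
If it is behind any of doors 3, 6, and 7 (prior 1/7 each): that door was opened and seen not to hold the prize — ruled out; weight (1/7)·0 = 0 each.
The weights sum to 1/35.
So P(the car behind door 2 | the host opened door 3, door 6, and door 7) = (1/140) / (1/35) = 1/4.

1/4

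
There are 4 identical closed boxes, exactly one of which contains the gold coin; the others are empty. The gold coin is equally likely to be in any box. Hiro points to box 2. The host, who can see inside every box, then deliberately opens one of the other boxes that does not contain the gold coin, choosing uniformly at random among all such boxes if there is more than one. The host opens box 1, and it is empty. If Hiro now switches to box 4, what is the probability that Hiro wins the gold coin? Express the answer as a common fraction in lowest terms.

Condition on the true location of the gold coin.
If it is in box 1 (prior 1/4): the host opened box 1, so this case is ruled out; weight (1/4)·0 = 0.
If it is in box 2 (prior 1/4): the host has 3 equally likely choices, so probability 1/3; weight (1/4)·(1/3) = 1/12.
If it is in either of boxes 3 and 4 (prior 1/4 each): the host has 2 equally likely choices, so probability 1/2; weight (1/4)·(1/2) = 1/8 each.
The weights sum to 1/3.
So P(the gold coin in box 4 | the host opened box 1) = (1/8) / (1/3) = 3/8.

3/8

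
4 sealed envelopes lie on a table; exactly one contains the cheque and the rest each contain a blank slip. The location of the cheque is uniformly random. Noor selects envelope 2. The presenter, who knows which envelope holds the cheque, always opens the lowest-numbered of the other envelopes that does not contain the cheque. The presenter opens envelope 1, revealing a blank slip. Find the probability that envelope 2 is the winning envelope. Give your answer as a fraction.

Consider each possible location of the cheque in turn.
If it is in envelope 1 (prior 1/4): the presenter opened envelope 1, so this case is ruled out; weight (1/4)·0 = 0.
If it is in any of envelopes 2, 3, and 4 (prior 1/4 each): envelope 1 is the lowest-numbered option available, probability 1; weight (1/4)·1 = 1/4 each.
The weights sum to 3/4.
So P(the cheque in envelope 2 | the presenter opened envelope 1) = (1/4) / (3/4) = 1/3.

1/3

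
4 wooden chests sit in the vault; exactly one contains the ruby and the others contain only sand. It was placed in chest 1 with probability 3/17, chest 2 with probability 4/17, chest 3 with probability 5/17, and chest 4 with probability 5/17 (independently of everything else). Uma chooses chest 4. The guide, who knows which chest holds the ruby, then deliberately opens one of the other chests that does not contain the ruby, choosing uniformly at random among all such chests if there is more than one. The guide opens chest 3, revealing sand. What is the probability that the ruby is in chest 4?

Apply Bayes' rule, conditioning on where the ruby actually is.
If it is in chest 1 (prior 3/17): the guide has 2 equally likely choices, so probability 1/2; weight (3/17)·(1/2) = 3/34.
If it is in chest 2 (prior 4/17): the guide has 2 equally likely choices, so probability 1/2; weight (4/17)·(1/2) = 2/17.
If it is in chest 3 (prior 5/17): the guide opened chest 3, so this case is ruled out; weight (5/17)·0 = 0.
If it is in chest 4 (prior 5/17): the guide has 3 equally likely choices, so probability 1/3; weight (5/17)·(1/3) = 5/51.
The weights sum to 31/102.
So P(the ruby in chest 4 | the guide opened chest 3) = (5/51) / (31/102) = 10/31.

10/31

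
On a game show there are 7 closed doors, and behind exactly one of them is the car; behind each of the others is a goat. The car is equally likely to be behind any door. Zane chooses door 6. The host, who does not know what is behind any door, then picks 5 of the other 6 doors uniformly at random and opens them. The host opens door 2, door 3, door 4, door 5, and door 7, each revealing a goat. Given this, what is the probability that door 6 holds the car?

Apply Bayes' rule, conditioning on where the car actually is.
If it is behind either of doors 1 and 6 (prior 1/7 each): the host picks exactly this set with probability 1/6 regardless, and none is the prize; weight (1/7)·(1/6) = 1/42 each.
If it is behind any of doors 2, 3, 4, 5, and 7 (prior 1/7 each): that door was opened and seen not to hold the prize — ruled out; weight (1/7)·0 = 0 each.
The weights sum to 1/21.
So P(the car behind door 6 | the host opened door 2, door 3, door 4, door 5, and door 7) = (1/42) / (1/21) = 1/2.

1/2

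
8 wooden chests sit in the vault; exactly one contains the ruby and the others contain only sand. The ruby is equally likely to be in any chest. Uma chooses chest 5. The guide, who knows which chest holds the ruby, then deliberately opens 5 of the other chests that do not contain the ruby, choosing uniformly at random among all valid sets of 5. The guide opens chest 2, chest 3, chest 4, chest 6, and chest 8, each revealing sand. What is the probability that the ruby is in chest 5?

1/8

Apply Bayes' rule, conditioning on where the ruby actually is.
If it is in either of chests 1 and 7 (prior 1/8 each): the guide has 6 equally likely choices, so probability 1/6; weight (1/8)·(1/6) = 1/48 each.
If it is in any of chests 2, 3, 4, 6, and 8 (prior 1/8 each): that chest was opened and seen not to hold the prize — ruled out; weight (1/8)·0 = 0 each.
If it is in chest 5 (prior 1/8): the guide has 21 equally likely choices, so probability 1/21; weight (1/8)·(1/21) = 1/168.
The weights sum to 1/21.
So P(the ruby in chest 5 | the guide opened chest 2, chest 3, chest 4, chest 6, and chest 8) = (1/168) / (1/21) = 1/8.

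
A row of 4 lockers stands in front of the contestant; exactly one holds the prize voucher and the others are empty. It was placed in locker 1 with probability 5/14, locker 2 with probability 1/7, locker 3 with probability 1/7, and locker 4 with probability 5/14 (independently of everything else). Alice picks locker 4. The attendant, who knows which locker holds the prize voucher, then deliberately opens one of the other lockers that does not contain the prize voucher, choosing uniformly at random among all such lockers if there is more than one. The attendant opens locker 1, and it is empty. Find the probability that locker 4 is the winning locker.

Apply Bayes' rule, conditioning on where the prize voucher actually is.
If it is in locker 1 (prior 5/14): the attendant opened locker 1, so this case is ruled out; weight (5/14)·0 = 0.
If it is in either of lockers 2 and 3 (prior 1/7 each): the attendant has 2 equally likely choices, so probability 1/2; weight (1/7)·(1/2) = 1/14 each.
If it is in locker 4 (prior 5/14): the attendant has 3 equally likely choices, so probability 1/3; weight (5/14)·(1/3) = 5/42.
The weights sum to 11/42.
So P(the prize voucher in locker 4 | the attendant opened locker 1) = (5/42) / (11/42) = 5/11.

5/11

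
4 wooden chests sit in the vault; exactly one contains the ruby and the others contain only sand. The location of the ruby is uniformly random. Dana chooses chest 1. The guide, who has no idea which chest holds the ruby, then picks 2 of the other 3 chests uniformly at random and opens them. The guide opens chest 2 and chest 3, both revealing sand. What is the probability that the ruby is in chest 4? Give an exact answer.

1/2

Apply Bayes' rule, conditioning on where the ruby actually is.
If it is in either of chests 1 and 4 (prior 1/4 each): the guide picks exactly this set with probability 1/3 regardless, and none is the prize; weight (1/4)·(1/3) = 1/12 each.
If it is in either of chests 2 and 3 (prior 1/4 each): that chest was opened and seen not to hold the prize — ruled out; weight (1/4)·0 = 0 each.
The weights sum to 1/6.
So P(the ruby in chest 4 | the guide opened chest 2 and chest 3) = (1/12) / (1/6) = 1/2.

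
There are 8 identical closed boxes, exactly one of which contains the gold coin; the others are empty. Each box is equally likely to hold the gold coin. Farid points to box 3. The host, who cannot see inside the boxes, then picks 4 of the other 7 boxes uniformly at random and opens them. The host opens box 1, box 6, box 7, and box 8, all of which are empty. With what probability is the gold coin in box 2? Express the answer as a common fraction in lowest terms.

Because the host chose which boxes to open without knowing where the gold coin is, the choice is independent of the prize location. Learning that none of the 4 opened boxes holds the gold coin simply rules out those 4 locations and leaves the remaining 4 boxes still equally likely by symmetry.
So P(the gold coin in box 2) = 1/4.

1/4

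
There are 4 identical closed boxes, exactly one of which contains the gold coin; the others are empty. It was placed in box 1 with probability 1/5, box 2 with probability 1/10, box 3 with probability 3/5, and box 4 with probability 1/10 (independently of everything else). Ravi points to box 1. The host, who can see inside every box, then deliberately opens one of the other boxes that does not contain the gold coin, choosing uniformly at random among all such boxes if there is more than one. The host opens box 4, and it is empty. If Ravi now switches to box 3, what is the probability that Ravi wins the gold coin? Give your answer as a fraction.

18/25

Condition on the true location of the gold coin.
If it is in box 1 (prior 1/5): the host has 3 equally likely choices, so probability 1/3; weight (1/5)·(1/3) = 1/15.
If it is in box 2 (prior 1/10): the host has 2 equally likely choices, so probability 1/2; weight (1/10)·(1/2) = 1/20.
If it is in box 3 (prior 3/5): the host has 2 equally likely choices, so probability 1/2; weight (3/5)·(1/2) = 3/10.
If it is in box 4 (prior 1/10): the host opened box 4, so this case is ruled out; weight (1/10)·0 = 0.
The weights sum to 5/12.
So P(the gold coin in box 3 | the host opened box 4) = (3/10) / (5/12) = 18/25.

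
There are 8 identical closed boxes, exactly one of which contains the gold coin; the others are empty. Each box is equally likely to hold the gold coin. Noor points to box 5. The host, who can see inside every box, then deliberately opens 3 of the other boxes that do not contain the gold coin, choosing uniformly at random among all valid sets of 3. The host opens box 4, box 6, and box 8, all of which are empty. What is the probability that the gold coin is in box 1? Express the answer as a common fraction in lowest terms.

Apply Bayes' rule, conditioning on where the gold coin actually is.
If it is in any of boxes 1, 2, 3, and 7 (prior 1/8 each): the host has 20 equally likely choices, so probability 1/20; weight (1/8)·(1/20) = 1/160 each.
If it is in any of boxes 4, 6, and 8 (prior 1/8 each): that box was opened and seen not to hold the prize — ruled out; weight (1/8)·0 = 0 each.
If it is in box 5 (prior 1/8): the host has 35 equally likely choices, so probability 1/35; weight (1/8)·(1/35) = 1/280.
The weights sum to 1/35.
So P(the gold coin in box 1 | the host opened box 4, box 6, and box 8) = (1/160) / (1/35) = 7/32.

7/32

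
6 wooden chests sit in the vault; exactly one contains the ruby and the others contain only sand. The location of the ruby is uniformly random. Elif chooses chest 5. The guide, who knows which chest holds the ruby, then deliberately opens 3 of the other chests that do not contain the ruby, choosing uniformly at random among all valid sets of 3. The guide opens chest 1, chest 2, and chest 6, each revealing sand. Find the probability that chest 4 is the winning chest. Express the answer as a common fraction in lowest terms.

Condition on the true location of the ruby.
If it is in any of chests 1, 2, and 6 (prior 1/6 each): that chest was opened and seen not to hold the prize — ruled out; weight (1/6)·0 = 0 each.
If it is in either of chests 3 and 4 (prior 1/6 each): the guide has 4 equally likely choices, so probability 1/4; weight (1/6)·(1/4) = 1/24 each.
If it is in chest 5 (prior 1/6): the guide has 10 equally likely choices, so probability 1/10; weight (1/6)·(1/10) = 1/60.
The weights sum to 1/10.
So P(the ruby in chest 4 | the guide opened chest 1, chest 2, and chest 6) = (1/24) / (1/10) = 5/12.

5/12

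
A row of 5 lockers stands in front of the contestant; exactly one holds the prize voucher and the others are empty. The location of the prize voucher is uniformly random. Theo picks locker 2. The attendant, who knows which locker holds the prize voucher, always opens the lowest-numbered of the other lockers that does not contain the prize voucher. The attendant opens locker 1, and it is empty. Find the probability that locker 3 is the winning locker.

Condition on the true location of the prize voucher.
If it is in locker 1 (prior 1/5): the attendant opened locker 1, so this case is ruled out; weight (1/5)·0 = 0.
If it is in any of lockers 2, 3, 4, and 5 (prior 1/5 each): locker 1 is the lowest-numbered option available, probability 1; weight (1/5)·1 = 1/5 each.
The weights sum to 4/5.
So P(the prize voucher in locker 3 | the attendant opened locker 1) = (1/5) / (4/5) = 1/4.

1/4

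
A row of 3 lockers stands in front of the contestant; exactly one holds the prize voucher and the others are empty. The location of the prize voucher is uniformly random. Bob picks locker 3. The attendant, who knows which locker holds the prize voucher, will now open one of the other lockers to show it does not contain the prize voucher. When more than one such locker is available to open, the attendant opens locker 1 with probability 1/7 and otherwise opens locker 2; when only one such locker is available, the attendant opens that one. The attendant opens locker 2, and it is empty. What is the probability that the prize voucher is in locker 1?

Condition on the true location of the prize voucher.
If it is in locker 1 (prior 1/3): only locker 2 is available, probability 1; weight (1/3)·1 = 1/3.
If it is in locker 2 (prior 1/3): the attendant opened locker 2, so this case is ruled out; weight (1/3)·0 = 0.
If it is in locker 3 (prior 1/3): locker 1 is available but not opened, probability 6/7; weight (1/3)·(6/7) = 2/7.
The weights sum to 13/21.
So P(the prize voucher in locker 1 | the attendant opened locker 2) = (1/3) / (13/21) = 7/13.

7/13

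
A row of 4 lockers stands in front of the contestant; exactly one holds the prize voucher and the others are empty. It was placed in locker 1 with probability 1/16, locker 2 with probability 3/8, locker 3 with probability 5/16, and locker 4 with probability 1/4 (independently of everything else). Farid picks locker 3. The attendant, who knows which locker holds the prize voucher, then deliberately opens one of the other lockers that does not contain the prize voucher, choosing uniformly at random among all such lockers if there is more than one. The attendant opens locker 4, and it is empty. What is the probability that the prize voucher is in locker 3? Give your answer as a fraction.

Apply Bayes' rule, conditioning on where the prize voucher actually is.
If it is in locker 1 (prior 1/16): the attendant has 2 equally likely choices, so probability 1/2; weight (1/16)·(1/2) = 1/32.
If it is in locker 2 (prior 3/8): the attendant has 2 equally likely choices, so probability 1/2; weight (3/8)·(1/2) = 3/16.
If it is in locker 3 (prior 5/16): the attendant has 3 equally likely choices, so probability 1/3; weight (5/16)·(1/3) = 5/48.
If it is in locker 4 (prior 1/4): the attendant opened locker 4, so this case is ruled out; weight (1/4)·0 = 0.
The weights sum to 31/96.
So P(the prize voucher in locker 3 | the attendant opened locker 4) = (5/48) / (31/96) = 10/31.

10/31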